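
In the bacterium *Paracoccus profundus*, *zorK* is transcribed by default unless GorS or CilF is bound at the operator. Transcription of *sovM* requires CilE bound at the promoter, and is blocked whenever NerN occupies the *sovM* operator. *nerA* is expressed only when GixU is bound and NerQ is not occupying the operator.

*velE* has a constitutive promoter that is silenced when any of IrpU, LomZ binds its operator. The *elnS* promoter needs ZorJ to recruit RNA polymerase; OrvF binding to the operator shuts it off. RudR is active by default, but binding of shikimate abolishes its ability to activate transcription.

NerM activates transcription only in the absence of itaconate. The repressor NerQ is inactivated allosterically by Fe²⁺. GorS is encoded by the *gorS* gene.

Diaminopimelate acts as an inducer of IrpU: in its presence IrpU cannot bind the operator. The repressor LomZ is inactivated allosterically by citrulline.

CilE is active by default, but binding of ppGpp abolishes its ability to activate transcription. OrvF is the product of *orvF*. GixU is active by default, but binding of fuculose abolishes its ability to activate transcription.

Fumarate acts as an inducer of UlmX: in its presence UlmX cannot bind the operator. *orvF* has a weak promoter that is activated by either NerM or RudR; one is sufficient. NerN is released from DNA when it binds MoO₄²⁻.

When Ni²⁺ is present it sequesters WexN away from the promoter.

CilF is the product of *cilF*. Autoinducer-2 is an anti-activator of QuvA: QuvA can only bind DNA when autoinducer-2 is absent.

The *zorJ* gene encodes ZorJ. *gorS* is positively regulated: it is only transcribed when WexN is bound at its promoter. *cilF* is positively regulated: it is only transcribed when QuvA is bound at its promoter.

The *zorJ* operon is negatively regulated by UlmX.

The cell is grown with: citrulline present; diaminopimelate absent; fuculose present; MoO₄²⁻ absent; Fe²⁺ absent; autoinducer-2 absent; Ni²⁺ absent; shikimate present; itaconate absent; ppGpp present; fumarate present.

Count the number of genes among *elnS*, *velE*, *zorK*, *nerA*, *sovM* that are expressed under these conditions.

Fumarate is present, so UlmX is inactive.
With no repressor bound, *zorJ* is transcribed.
So ZorJ is produced and active.
Itaconate is absent, so NerM is active.
Shikimate is present, so RudR is inactive.
Activator NerM is present, so *orvF* is transcribed.
So OrvF is produced and active.
With repressor OrvF bound, *elnS* is not transcribed.
→ *elnS* is OFF.
Diaminopimelate is absent, so IrpU is active.
Citrulline is present, so LomZ is inactive.
With repressor IrpU bound, *velE* is not transcribed.
→ *velE* is OFF.
Ni²⁺ is absent, so WexN is active.
No repressor is bound and WexN is active, so *gorS* is transcribed.
So GorS is produced and active.
Autoinducer-2 is absent, so QuvA is active.
No repressor is bound and QuvA is active, so *cilF* is transcribed.
So CilF is produced and active.
With repressor GorS bound, *zorK* is not transcribed.
→ *zorK* is OFF.
Fe²⁺ is absent, so NerQ is active.
Fuculose is present, so GixU is inactive.
With repressor NerQ bound, *nerA* is not transcribed.
→ *nerA* is OFF.
MoO₄²⁻ is absent, so NerN is active.
ppGpp is present, so CilE is inactive.
With repressor NerN bound, *sovM* is not transcribed.
→ *sovM* is OFF.
0 of the 5 genes are transcribed.

0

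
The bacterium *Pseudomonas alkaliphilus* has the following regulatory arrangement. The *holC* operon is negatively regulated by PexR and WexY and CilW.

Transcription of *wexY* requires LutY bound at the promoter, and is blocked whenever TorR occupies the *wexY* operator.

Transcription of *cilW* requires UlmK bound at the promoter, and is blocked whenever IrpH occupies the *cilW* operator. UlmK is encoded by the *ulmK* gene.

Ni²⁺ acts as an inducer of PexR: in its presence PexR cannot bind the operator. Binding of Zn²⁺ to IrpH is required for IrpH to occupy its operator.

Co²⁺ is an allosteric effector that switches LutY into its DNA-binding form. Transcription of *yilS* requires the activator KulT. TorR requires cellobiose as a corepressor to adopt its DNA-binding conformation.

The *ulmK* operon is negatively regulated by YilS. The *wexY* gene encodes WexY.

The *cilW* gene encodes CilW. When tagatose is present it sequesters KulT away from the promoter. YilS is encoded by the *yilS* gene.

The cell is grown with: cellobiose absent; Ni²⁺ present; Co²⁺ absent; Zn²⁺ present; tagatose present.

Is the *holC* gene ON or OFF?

ON

Ni²⁺ is present, so PexR is inactive.
Co²⁺ is absent, so LutY is inactive.
Cellobiose is absent, so TorR is inactive.
Required activator LutY is absent, so *wexY* is not transcribed.
So WexY is not produced.
Zn²⁺ is present, so IrpH is active.
Tagatose is present, so KulT is inactive.
Required activator KulT is absent, so *yilS* is not transcribed.
So YilS is not produced.
With no repressor bound, *ulmK* is transcribed.
So UlmK is produced and active.
With repressor IrpH bound, *cilW* is not transcribed.
So CilW is not produced.
With no repressor bound, *holC* is transcribed.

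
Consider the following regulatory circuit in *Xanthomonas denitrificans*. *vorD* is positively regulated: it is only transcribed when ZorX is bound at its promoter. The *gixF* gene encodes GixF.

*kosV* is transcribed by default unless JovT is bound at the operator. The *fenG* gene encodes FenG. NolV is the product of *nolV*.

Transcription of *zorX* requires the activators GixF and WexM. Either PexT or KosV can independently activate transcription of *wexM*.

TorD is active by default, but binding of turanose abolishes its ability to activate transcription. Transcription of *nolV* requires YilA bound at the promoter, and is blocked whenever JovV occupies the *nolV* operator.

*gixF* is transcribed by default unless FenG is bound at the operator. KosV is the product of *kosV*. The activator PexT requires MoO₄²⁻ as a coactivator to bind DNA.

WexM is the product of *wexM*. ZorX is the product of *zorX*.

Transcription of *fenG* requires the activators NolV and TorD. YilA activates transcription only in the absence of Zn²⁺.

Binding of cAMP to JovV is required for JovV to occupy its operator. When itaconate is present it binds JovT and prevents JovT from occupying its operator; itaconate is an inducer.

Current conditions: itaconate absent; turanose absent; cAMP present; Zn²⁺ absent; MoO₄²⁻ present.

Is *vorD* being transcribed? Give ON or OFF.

ON

cAMP is present, so JovV is active.
Zn²⁺ is absent, so YilA is active.
With repressor JovV bound, *nolV* is not transcribed.
So NolV is not produced.
Turanose is absent, so TorD is active.
Required activator NolV is absent, so *fenG* is not transcribed.
So FenG is not produced.
With no repressor bound, *gixF* is transcribed.
So GixF is produced and active.
MoO₄²⁻ is present, so PexT is active.
Itaconate is absent, so JovT is active.
With repressor JovT bound, *kosV* is not transcribed.
So KosV is not produced.
Activator PexT is present, so *wexM* is transcribed.
So WexM is produced and active.
No repressor is bound and GixF and WexM are active, so *zorX* is transcribed.
So ZorX is produced and active.
No repressor is bound and ZorX is active, so *vorD* is transcribed.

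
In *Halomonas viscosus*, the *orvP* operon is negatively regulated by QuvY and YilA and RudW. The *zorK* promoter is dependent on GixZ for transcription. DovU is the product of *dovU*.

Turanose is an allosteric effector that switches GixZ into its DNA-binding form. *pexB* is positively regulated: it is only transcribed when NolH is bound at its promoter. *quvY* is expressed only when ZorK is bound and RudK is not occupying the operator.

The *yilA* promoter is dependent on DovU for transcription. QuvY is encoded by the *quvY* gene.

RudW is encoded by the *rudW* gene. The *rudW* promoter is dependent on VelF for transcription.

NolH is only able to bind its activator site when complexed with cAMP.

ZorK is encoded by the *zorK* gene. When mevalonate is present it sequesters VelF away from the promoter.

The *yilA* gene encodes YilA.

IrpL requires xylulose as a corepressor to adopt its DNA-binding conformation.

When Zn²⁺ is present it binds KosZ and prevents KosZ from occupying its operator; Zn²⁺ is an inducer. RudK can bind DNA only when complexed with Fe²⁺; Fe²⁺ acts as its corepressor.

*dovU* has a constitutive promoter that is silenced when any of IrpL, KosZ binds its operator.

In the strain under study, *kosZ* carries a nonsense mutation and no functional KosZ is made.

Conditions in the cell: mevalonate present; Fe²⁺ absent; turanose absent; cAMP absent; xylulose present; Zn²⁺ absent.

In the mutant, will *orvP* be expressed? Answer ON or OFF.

Turanose is absent, so GixZ is inactive.
Required activator GixZ is absent, so *zorK* is not transcribed.
So ZorK is not produced.
Fe²⁺ is absent, so RudK is inactive.
Required activator ZorK is absent, so *quvY* is not transcribed.
So QuvY is not produced.
Xylulose is present, so IrpL is active.
KosZ is non-functional in this strain, so it has no effect.
With repressor IrpL bound, *dovU* is not transcribed.
So DovU is not produced.
Required activator DovU is absent, so *yilA* is not transcribed.
So YilA is not produced.
Mevalonate is present, so VelF is inactive.
Required activator VelF is absent, so *rudW* is not transcribed.
So RudW is not produced.
With no repressor bound, *orvP* is transcribed.

ON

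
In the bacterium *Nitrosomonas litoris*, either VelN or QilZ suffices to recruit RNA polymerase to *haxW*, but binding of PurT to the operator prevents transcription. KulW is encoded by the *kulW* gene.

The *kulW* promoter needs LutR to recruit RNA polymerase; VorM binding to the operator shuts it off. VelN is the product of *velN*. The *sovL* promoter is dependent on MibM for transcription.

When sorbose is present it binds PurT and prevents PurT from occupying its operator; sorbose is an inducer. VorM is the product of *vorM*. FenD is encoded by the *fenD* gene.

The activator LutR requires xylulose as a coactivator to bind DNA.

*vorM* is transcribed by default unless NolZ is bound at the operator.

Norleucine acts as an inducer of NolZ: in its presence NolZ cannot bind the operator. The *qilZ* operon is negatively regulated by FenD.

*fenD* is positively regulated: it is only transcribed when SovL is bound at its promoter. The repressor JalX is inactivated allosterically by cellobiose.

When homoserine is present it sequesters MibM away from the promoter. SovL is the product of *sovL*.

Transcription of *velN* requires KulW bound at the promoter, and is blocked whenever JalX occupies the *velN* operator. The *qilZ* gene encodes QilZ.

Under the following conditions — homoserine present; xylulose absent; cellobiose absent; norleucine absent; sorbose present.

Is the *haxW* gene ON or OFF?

ON

Cellobiose is absent, so JalX is active.
Norleucine is absent, so NolZ is active.
With repressor NolZ bound, *vorM* is not transcribed.
So VorM is not produced.
Xylulose is absent, so LutR is inactive.
Required activator LutR is absent, so *kulW* is not transcribed.
So KulW is not produced.
With repressor JalX bound, *velN* is not transcribed.
So VelN is not produced.
Sorbose is present, so PurT is inactive.
Homoserine is present, so MibM is inactive.
Required activator MibM is absent, so *sovL* is not transcribed.
So SovL is not produced.
Required activator SovL is absent, so *fenD* is not transcribed.
So FenD is not produced.
With no repressor bound, *qilZ* is transcribed.
So QilZ is produced and active.
Activator QilZ is present, so *haxW* is transcribed.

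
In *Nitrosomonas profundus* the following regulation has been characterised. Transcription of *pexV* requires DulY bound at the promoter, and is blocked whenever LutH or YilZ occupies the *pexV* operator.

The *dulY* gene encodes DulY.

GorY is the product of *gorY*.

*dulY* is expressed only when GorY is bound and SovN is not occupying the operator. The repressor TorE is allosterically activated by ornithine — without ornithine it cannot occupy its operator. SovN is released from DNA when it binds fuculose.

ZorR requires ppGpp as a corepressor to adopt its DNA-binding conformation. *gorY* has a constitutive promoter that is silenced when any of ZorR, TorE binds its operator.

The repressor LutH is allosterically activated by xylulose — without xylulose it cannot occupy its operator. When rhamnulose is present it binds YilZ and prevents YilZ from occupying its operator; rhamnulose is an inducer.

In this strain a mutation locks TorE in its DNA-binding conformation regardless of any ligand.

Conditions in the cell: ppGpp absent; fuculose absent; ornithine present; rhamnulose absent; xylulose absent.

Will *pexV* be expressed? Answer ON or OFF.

OFF

Xylulose is absent, so LutH is inactive.
Fuculose is absent, so SovN is active.
ppGpp is absent, so ZorR is inactive.
TorE is constitutively active in this strain.
With repressor TorE bound, *gorY* is not transcribed.
So GorY is not produced.
With repressor SovN bound, *dulY* is not transcribed.
So DulY is not produced.
Rhamnulose is absent, so YilZ is active.
With repressor YilZ bound, *pexV* is not transcribed.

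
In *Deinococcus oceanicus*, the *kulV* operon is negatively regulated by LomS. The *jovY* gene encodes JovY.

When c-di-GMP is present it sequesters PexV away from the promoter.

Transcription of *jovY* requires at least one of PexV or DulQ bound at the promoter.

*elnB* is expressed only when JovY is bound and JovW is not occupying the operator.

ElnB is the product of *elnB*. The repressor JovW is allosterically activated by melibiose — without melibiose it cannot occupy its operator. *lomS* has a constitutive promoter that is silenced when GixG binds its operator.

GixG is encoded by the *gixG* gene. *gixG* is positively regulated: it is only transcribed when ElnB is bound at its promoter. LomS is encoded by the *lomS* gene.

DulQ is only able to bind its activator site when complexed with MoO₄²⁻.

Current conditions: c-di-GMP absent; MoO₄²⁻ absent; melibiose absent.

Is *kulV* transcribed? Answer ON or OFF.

ON

c-di-GMP is absent, so PexV is active.
MoO₄²⁻ is absent, so DulQ is inactive.
Activator PexV is present, so *jovY* is transcribed.
So JovY is produced and active.
Melibiose is absent, so JovW is inactive.
No repressor is bound and JovY is active, so *elnB* is transcribed.
So ElnB is produced and active.
No repressor is bound and ElnB is active, so *gixG* is transcribed.
So GixG is produced and active.
With repressor GixG bound, *lomS* is not transcribed.
So LomS is not produced.
With no repressor bound, *kulV* is transcribed.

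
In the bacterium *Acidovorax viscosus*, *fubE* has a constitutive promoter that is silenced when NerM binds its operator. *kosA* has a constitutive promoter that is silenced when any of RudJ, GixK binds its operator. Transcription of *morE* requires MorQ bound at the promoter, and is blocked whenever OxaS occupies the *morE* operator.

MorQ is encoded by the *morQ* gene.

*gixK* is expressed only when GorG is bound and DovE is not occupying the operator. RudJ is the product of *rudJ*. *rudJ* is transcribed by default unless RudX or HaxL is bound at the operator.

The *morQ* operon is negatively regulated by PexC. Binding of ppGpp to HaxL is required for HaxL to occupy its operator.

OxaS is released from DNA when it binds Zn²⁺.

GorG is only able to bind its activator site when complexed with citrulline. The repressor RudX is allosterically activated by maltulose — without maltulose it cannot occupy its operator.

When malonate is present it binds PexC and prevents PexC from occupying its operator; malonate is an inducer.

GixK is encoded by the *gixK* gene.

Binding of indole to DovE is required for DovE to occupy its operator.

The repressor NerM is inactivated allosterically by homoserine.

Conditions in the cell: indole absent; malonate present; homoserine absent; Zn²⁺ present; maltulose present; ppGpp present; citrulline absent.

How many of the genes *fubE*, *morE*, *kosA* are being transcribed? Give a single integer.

2

Homoserine is absent, so NerM is active.
With repressor NerM bound, *fubE* is not transcribed.
→ *fubE* is OFF.
Malonate is present, so PexC is inactive.
With no repressor bound, *morQ* is transcribed.
So MorQ is produced and active.
Zn²⁺ is present, so OxaS is inactive.
No repressor is bound and MorQ is active, so *morE* is transcribed.
→ *morE* is ON.
Maltulose is present, so RudX is active.
ppGpp is present, so HaxL is active.
With repressor RudX bound, *rudJ* is not transcribed.
So RudJ is not produced.
Citrulline is absent, so GorG is inactive.
Indole is absent, so DovE is inactive.
Required activator GorG is absent, so *gixK* is not transcribed.
So GixK is not produced.
With no repressor bound, *kosA* is transcribed.
→ *kosA* is ON.
2 of the 3 genes are transcribed.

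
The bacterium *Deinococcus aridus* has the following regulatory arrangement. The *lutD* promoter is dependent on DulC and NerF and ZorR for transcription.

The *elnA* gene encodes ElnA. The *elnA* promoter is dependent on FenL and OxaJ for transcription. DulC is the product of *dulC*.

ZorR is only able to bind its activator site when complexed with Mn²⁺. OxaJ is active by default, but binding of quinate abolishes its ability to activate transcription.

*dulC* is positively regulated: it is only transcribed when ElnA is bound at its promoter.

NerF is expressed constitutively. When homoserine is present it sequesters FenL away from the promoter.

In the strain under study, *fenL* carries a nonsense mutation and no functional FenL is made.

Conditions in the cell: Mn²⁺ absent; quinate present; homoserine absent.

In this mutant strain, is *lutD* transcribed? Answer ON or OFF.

OFF

FenL is non-functional in this strain, so it has no effect.
Quinate is present, so OxaJ is inactive.
Required activator FenL is absent, so *elnA* is not transcribed.
So ElnA is not produced.
Required activator ElnA is absent, so *dulC* is not transcribed.
So DulC is not produced.
NerF is produced constitutively and is active.
Mn²⁺ is absent, so ZorR is inactive.
Required activator DulC is absent, so *lutD* is not transcribed.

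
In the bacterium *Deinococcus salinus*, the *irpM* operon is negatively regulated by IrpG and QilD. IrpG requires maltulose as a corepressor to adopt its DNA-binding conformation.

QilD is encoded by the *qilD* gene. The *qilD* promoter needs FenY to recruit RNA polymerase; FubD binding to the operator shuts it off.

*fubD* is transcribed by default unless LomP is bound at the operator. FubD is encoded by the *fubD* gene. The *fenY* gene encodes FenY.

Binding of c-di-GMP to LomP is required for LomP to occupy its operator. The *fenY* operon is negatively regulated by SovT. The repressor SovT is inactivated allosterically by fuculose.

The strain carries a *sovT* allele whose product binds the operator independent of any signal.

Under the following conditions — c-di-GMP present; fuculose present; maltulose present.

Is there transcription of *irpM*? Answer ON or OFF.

Maltulose is present, so IrpG is active.
SovT is constitutively active in this strain.
With repressor SovT bound, *fenY* is not transcribed.
So FenY is not produced.
c-di-GMP is present, so LomP is active.
With repressor LomP bound, *fubD* is not transcribed.
So FubD is not produced.
Required activator FenY is absent, so *qilD* is not transcribed.
So QilD is not produced.
With repressor IrpG bound, *irpM* is not transcribed.

OFF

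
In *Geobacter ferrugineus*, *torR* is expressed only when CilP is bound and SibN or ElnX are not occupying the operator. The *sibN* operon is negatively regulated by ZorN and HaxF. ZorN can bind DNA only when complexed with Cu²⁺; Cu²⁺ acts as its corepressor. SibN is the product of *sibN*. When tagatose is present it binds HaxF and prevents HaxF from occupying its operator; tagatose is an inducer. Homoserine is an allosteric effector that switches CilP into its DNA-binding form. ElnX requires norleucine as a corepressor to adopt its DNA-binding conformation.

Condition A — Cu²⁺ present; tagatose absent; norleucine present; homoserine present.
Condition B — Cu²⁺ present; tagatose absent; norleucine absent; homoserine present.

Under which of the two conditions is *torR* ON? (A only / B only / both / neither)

B only

Condition A:
Cu²⁺ is present, so ZorN is active.
Tagatose is absent, so HaxF is active.
With repressor ZorN bound, *sibN* is not transcribed.
So SibN is not produced.
Norleucine is present, so ElnX is active.
Homoserine is present, so CilP is active.
With repressor ElnX bound, *torR* is not transcribed.
→ *torR* is OFF in A.
Condition B:
Cu²⁺ is present, so ZorN is active.
Tagatose is absent, so HaxF is active.
With repressor ZorN bound, *sibN* is not transcribed.
So SibN is not produced.
Norleucine is absent, so ElnX is inactive.
Homoserine is present, so CilP is active.
No repressor is bound and CilP is active, so *torR* is transcribed.
→ *torR* is ON in B.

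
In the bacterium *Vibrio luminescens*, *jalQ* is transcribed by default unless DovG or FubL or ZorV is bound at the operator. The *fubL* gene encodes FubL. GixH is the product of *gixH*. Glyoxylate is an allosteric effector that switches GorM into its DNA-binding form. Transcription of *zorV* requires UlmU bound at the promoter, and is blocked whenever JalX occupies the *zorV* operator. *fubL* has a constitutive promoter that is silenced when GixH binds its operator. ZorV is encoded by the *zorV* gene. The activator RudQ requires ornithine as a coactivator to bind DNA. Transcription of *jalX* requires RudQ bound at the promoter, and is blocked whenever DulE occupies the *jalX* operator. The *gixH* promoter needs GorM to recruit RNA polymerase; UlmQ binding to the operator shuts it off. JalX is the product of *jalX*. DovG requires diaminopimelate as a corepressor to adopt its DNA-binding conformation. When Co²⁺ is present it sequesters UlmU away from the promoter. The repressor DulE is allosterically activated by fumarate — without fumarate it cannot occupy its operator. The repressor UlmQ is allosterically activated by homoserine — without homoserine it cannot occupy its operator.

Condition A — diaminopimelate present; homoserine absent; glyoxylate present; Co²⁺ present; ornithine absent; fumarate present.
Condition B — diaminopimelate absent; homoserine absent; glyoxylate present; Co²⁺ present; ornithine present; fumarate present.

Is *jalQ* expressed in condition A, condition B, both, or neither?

Condition A:
Diaminopimelate is present, so DovG is active.
Homoserine is absent, so UlmQ is inactive.
Glyoxylate is present, so GorM is active.
No repressor is bound and GorM is active, so *gixH* is transcribed.
So GixH is produced and active.
With repressor GixH bound, *fubL* is not transcribed.
So FubL is not produced.
Co²⁺ is present, so UlmU is inactive.
Ornithine is absent, so RudQ is inactive.
Fumarate is present, so DulE is active.
With repressor DulE bound, *jalX* is not transcribed.
So JalX is not produced.
Required activator UlmU is absent, so *zorV* is not transcribed.
So ZorV is not produced.
With repressor DovG bound, *jalQ* is not transcribed.
→ *jalQ* is OFF in A.
Condition B:
Diaminopimelate is absent, so DovG is inactive.
Homoserine is absent, so UlmQ is inactive.
Glyoxylate is present, so GorM is active.
No repressor is bound and GorM is active, so *gixH* is transcribed.
So GixH is produced and active.
With repressor GixH bound, *fubL* is not transcribed.
So FubL is not produced.
Co²⁺ is present, so UlmU is inactive.
Ornithine is present, so RudQ is active.
Fumarate is present, so DulE is active.
With repressor DulE bound, *jalX* is not transcribed.
So JalX is not produced.
Required activator UlmU is absent, so *zorV* is not transcribed.
So ZorV is not produced.
With no repressor bound, *jalQ* is transcribed.
→ *jalQ* is ON in B.

B only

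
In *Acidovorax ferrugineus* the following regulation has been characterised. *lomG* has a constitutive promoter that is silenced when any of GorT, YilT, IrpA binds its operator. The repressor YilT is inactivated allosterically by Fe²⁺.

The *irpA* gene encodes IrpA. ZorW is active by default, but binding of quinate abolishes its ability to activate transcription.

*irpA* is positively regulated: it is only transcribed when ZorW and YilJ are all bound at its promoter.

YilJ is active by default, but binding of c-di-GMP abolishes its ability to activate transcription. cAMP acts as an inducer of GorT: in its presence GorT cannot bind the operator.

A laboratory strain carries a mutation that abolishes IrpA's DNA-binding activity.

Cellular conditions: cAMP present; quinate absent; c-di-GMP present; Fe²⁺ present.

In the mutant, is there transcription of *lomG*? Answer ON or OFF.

cAMP is present, so GorT is inactive.
Fe²⁺ is present, so YilT is inactive.
IrpA is non-functional in this strain, so it has no effect.
With no repressor bound, *lomG* is transcribed.

ON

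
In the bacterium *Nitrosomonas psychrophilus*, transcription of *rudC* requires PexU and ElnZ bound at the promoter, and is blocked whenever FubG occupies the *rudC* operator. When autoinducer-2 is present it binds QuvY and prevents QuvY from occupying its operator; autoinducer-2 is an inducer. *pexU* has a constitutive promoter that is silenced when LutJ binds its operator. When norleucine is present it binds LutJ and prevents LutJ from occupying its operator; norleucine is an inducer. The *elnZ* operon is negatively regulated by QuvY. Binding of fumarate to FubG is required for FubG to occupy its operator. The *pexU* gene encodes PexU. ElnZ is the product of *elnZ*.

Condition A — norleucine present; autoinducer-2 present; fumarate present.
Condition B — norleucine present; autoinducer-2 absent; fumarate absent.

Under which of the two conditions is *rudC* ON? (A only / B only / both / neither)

Condition A:
Norleucine is present, so LutJ is inactive.
With no repressor bound, *pexU* is transcribed.
So PexU is produced and active.
Autoinducer-2 is present, so QuvY is inactive.
With no repressor bound, *elnZ* is transcribed.
So ElnZ is produced and active.
Fumarate is present, so FubG is active.
With repressor FubG bound, *rudC* is not transcribed.
→ *rudC* is OFF in A.
Condition B:
Norleucine is present, so LutJ is inactive.
With no repressor bound, *pexU* is transcribed.
So PexU is produced and active.
Autoinducer-2 is absent, so QuvY is active.
With repressor QuvY bound, *elnZ* is not transcribed.
So ElnZ is not produced.
Fumarate is absent, so FubG is inactive.
Required activator ElnZ is absent, so *rudC* is not transcribed.
→ *rudC* is OFF in B.

neither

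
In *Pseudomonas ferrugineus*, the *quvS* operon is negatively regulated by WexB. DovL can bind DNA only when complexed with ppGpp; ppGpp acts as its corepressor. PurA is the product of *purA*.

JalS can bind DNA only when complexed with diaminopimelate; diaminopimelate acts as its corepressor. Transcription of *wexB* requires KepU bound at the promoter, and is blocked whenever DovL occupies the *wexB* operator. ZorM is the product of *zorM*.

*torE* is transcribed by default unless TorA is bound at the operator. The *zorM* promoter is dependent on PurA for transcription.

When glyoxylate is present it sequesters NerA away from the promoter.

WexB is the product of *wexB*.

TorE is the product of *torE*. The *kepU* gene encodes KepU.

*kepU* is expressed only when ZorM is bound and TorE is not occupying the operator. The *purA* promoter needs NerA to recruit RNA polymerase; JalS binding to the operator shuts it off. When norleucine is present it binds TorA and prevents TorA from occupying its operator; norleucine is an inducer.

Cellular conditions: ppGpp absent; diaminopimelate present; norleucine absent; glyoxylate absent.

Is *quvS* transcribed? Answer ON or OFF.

Diaminopimelate is present, so JalS is active.
Glyoxylate is absent, so NerA is active.
With repressor JalS bound, *purA* is not transcribed.
So PurA is not produced.
Required activator PurA is absent, so *zorM* is not transcribed.
So ZorM is not produced.
Norleucine is absent, so TorA is active.
With repressor TorA bound, *torE* is not transcribed.
So TorE is not produced.
Required activator ZorM is absent, so *kepU* is not transcribed.
So KepU is not produced.
ppGpp is absent, so DovL is inactive.
Required activator KepU is absent, so *wexB* is not transcribed.
So WexB is not produced.
With no repressor bound, *quvS* is transcribed.

ON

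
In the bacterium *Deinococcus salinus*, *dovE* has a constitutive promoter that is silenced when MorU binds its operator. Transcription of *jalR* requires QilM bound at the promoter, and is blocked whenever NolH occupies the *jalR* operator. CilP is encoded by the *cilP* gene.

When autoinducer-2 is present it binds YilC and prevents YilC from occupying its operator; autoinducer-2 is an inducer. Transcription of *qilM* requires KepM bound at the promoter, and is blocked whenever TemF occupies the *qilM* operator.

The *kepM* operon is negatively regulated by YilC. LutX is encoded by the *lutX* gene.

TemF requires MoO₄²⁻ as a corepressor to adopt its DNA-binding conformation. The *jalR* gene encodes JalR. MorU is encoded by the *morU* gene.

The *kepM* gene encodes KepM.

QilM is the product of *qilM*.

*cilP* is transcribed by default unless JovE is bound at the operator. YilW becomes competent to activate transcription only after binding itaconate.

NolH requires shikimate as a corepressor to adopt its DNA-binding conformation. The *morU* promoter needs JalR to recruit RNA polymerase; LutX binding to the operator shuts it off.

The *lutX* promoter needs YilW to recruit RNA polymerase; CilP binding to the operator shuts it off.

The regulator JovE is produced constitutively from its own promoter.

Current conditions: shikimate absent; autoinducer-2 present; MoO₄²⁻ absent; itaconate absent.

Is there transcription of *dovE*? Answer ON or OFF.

Autoinducer-2 is present, so YilC is inactive.
With no repressor bound, *kepM* is transcribed.
So KepM is produced and active.
MoO₄²⁻ is absent, so TemF is inactive.
No repressor is bound and KepM is active, so *qilM* is transcribed.
So QilM is produced and active.
Shikimate is absent, so NolH is inactive.
No repressor is bound and QilM is active, so *jalR* is transcribed.
So JalR is produced and active.
Itaconate is absent, so YilW is inactive.
JovE is produced constitutively and is active.
With repressor JovE bound, *cilP* is not transcribed.
So CilP is not produced.
Required activator YilW is absent, so *lutX* is not transcribed.
So LutX is not produced.
No repressor is bound and JalR is active, so *morU* is transcribed.
So MorU is produced and active.
With repressor MorU bound, *dovE* is not transcribed.

OFF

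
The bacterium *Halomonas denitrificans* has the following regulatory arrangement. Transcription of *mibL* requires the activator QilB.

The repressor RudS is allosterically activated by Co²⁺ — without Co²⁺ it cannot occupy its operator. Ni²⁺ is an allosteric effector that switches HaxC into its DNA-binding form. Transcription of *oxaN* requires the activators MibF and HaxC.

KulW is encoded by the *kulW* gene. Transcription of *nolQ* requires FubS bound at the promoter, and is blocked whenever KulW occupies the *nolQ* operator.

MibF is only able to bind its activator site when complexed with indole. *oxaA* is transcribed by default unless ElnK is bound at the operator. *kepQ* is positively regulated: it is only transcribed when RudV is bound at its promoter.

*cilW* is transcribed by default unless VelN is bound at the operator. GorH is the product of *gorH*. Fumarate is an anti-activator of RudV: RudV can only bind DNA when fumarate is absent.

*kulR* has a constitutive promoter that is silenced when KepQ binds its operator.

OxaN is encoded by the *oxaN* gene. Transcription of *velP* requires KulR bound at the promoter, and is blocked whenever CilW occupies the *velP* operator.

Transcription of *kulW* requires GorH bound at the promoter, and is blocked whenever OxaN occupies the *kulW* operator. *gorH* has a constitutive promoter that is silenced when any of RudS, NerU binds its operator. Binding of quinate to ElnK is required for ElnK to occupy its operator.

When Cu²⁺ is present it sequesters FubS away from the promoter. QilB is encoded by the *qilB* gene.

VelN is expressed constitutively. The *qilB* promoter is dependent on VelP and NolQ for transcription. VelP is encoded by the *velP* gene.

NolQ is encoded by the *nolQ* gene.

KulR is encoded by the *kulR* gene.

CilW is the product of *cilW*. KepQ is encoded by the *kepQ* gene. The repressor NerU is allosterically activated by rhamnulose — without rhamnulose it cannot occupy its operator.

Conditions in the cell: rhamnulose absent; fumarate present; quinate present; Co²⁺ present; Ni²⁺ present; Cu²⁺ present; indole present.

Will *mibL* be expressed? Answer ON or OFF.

Fumarate is present, so RudV is inactive.
Required activator RudV is absent, so *kepQ* is not transcribed.
So KepQ is not produced.
With no repressor bound, *kulR* is transcribed.
So KulR is produced and active.
VelN is produced constitutively and is active.
With repressor VelN bound, *cilW* is not transcribed.
So CilW is not produced.
No repressor is bound and KulR is active, so *velP* is transcribed.
So VelP is produced and active.
Indole is present, so MibF is active.
Ni²⁺ is present, so HaxC is active.
No repressor is bound and MibF and HaxC are active, so *oxaN* is transcribed.
So OxaN is produced and active.
Co²⁺ is present, so RudS is active.
Rhamnulose is absent, so NerU is inactive.
With repressor RudS bound, *gorH* is not transcribed.
So GorH is not produced.
With repressor OxaN bound, *kulW* is not transcribed.
So KulW is not produced.
Cu²⁺ is present, so FubS is inactive.
Required activator FubS is absent, so *nolQ* is not transcribed.
So NolQ is not produced.
Required activator NolQ is absent, so *qilB* is not transcribed.
So QilB is not produced.
Required activator QilB is absent, so *mibL* is not transcribed.

OFF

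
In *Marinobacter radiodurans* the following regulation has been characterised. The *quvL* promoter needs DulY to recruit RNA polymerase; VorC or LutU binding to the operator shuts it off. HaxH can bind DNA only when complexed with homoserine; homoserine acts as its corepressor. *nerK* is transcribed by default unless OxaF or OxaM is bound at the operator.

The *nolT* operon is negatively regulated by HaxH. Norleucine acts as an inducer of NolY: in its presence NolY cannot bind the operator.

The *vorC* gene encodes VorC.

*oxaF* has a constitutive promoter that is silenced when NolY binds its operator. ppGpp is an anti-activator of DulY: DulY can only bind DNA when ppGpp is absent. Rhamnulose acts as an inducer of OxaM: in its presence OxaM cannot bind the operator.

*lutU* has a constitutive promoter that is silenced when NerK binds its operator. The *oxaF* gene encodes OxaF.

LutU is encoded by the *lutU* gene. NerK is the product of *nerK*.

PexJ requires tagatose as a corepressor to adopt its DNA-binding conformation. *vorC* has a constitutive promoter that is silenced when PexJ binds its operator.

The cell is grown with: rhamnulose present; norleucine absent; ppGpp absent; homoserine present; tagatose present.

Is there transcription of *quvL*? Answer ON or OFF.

Tagatose is present, so PexJ is active.
With repressor PexJ bound, *vorC* is not transcribed.
So VorC is not produced.
ppGpp is absent, so DulY is active.
Norleucine is absent, so NolY is active.
With repressor NolY bound, *oxaF* is not transcribed.
So OxaF is not produced.
Rhamnulose is present, so OxaM is inactive.
With no repressor bound, *nerK* is transcribed.
So NerK is produced and active.
With repressor NerK bound, *lutU* is not transcribed.
So LutU is not produced.
No repressor is bound and DulY is active, so *quvL* is transcribed.

ON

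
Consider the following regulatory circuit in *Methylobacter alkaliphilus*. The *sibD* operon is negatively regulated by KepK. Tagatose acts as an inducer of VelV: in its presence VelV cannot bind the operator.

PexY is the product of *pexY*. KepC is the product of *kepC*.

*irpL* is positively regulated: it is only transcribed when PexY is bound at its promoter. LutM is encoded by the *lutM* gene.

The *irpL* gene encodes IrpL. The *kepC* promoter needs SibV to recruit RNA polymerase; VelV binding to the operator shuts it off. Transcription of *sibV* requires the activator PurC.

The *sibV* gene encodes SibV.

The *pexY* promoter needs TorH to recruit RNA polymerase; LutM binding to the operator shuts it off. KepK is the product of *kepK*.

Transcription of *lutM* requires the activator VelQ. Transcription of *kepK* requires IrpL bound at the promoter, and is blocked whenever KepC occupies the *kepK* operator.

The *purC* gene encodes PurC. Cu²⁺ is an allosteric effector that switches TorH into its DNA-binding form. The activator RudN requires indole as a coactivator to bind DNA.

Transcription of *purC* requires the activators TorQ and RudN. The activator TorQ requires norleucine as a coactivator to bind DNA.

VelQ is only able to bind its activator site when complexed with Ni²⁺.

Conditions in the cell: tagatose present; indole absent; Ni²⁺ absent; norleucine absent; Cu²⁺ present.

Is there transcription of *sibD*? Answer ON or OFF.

OFF

Ni²⁺ is absent, so VelQ is inactive.
Required activator VelQ is absent, so *lutM* is not transcribed.
So LutM is not produced.
Cu²⁺ is present, so TorH is active.
No repressor is bound and TorH is active, so *pexY* is transcribed.
So PexY is produced and active.
No repressor is bound and PexY is active, so *irpL* is transcribed.
So IrpL is produced and active.
Tagatose is present, so VelV is inactive.
Norleucine is absent, so TorQ is inactive.
Indole is absent, so RudN is inactive.
Required activator TorQ is absent, so *purC* is not transcribed.
So PurC is not produced.
Required activator PurC is absent, so *sibV* is not transcribed.
So SibV is not produced.
Required activator SibV is absent, so *kepC* is not transcribed.
So KepC is not produced.
No repressor is bound and IrpL is active, so *kepK* is transcribed.
So KepK is produced and active.
With repressor KepK bound, *sibD* is not transcribed.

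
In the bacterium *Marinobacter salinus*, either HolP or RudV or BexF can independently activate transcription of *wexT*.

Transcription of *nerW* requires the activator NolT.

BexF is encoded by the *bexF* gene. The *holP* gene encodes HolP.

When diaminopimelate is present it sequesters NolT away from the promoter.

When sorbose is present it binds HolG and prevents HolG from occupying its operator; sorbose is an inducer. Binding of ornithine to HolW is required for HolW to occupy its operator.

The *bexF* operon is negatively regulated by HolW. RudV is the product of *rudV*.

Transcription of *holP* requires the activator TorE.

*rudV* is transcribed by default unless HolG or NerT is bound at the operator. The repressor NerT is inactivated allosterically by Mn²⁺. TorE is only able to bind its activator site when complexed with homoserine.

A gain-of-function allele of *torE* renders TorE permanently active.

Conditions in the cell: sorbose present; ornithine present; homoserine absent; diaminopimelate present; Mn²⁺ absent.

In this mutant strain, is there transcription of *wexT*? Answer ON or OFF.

TorE is constitutively active in this strain.
No repressor is bound and TorE is active, so *holP* is transcribed.
So HolP is produced and active.
Sorbose is present, so HolG is inactive.
Mn²⁺ is absent, so NerT is active.
With repressor NerT bound, *rudV* is not transcribed.
So RudV is not produced.
Ornithine is present, so HolW is active.
With repressor HolW bound, *bexF* is not transcribed.
So BexF is not produced.
Activator HolP is present, so *wexT* is transcribed.

ON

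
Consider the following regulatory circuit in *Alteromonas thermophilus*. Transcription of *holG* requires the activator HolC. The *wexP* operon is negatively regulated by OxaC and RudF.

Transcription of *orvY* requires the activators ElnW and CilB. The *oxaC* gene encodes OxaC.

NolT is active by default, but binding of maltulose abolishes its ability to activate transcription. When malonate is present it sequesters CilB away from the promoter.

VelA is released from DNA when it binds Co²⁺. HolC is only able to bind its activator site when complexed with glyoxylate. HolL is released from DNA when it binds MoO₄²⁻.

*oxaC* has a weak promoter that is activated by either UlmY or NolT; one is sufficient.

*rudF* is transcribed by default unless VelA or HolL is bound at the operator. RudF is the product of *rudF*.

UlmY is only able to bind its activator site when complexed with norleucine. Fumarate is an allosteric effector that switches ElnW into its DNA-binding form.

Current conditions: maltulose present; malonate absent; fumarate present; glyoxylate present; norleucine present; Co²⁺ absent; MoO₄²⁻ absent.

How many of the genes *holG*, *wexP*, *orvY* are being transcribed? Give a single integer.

2

Glyoxylate is present, so HolC is active.
No repressor is bound and HolC is active, so *holG* is transcribed.
→ *holG* is ON.
Norleucine is present, so UlmY is active.
Maltulose is present, so NolT is inactive.
Activator UlmY is present, so *oxaC* is transcribed.
So OxaC is produced and active.
Co²⁺ is absent, so VelA is active.
MoO₄²⁻ is absent, so HolL is active.
With repressor VelA bound, *rudF* is not transcribed.
So RudF is not produced.
With repressor OxaC bound, *wexP* is not transcribed.
→ *wexP* is OFF.
Fumarate is present, so ElnW is active.
Malonate is absent, so CilB is active.
No repressor is bound and ElnW and CilB are active, so *orvY* is transcribed.
→ *orvY* is ON.
2 of the 3 genes are transcribed.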